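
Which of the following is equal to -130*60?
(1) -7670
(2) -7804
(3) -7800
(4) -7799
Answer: 3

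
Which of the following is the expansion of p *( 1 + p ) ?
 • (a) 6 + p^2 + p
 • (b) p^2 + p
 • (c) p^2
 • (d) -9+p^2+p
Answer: b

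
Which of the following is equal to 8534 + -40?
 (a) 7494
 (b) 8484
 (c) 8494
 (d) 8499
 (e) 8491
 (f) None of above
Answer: c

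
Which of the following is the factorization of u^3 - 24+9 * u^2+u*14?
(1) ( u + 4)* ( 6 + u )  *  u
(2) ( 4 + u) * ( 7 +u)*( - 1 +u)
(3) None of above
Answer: 3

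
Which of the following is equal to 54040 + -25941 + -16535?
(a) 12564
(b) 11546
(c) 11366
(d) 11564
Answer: d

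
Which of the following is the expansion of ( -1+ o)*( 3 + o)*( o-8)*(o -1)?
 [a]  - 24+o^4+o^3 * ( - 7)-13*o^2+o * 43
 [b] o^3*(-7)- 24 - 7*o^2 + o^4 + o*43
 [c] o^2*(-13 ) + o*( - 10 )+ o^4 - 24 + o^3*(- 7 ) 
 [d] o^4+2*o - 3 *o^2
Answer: a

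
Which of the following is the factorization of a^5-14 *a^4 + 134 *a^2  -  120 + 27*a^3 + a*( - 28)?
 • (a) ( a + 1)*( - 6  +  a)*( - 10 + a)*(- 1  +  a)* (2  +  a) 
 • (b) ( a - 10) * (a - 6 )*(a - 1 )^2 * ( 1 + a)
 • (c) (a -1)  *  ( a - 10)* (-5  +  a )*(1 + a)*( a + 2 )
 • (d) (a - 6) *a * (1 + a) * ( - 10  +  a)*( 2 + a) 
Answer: a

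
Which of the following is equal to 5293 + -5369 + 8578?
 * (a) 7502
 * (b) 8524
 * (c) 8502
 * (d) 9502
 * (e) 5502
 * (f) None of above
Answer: c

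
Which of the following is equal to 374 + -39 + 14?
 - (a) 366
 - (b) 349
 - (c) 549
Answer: b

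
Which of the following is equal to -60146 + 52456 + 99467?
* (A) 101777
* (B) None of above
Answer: B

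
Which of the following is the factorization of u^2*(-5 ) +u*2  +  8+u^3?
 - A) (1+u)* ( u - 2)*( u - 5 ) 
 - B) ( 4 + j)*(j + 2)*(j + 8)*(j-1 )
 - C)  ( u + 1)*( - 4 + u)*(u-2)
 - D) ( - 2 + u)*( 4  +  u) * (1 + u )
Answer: C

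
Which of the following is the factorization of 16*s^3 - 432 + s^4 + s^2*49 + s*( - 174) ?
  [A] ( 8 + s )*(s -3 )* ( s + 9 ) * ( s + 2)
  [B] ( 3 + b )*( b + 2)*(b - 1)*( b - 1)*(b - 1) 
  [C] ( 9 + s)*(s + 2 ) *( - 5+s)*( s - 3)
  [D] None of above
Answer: A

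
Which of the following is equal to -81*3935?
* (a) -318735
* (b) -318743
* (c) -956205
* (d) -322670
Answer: a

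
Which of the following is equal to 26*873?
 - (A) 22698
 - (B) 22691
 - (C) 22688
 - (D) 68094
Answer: A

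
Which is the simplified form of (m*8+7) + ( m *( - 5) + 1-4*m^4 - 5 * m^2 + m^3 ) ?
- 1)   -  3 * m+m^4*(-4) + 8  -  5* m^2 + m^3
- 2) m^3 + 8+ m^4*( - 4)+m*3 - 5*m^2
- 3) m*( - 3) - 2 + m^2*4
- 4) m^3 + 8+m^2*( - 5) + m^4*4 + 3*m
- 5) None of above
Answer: 2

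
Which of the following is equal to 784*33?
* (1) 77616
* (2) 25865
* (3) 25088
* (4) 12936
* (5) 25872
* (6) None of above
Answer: 5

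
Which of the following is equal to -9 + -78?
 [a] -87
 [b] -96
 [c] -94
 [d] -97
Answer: a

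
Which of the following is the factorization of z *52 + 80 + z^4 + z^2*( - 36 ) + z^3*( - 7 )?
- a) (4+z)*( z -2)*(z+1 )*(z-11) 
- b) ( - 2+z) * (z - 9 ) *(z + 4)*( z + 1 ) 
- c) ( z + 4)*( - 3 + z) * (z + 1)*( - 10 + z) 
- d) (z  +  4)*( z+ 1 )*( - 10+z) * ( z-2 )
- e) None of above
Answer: d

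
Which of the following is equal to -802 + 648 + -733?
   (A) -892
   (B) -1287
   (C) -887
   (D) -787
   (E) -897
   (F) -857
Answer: C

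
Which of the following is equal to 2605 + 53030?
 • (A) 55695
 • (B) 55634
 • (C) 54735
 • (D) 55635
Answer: D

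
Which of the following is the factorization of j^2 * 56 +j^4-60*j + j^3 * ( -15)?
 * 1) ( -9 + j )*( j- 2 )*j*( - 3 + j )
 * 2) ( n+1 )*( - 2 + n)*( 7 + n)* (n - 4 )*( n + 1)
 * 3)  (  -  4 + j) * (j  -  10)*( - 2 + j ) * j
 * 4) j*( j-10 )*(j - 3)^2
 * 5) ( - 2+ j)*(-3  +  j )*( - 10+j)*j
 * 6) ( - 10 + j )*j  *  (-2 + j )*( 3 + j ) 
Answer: 5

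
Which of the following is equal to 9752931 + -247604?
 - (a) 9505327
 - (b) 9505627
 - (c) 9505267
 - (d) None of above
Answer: a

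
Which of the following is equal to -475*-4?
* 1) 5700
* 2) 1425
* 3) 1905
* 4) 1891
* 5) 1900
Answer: 5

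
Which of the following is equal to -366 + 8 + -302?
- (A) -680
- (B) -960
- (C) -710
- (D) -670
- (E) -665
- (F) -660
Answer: F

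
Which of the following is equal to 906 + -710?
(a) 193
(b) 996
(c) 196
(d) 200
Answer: c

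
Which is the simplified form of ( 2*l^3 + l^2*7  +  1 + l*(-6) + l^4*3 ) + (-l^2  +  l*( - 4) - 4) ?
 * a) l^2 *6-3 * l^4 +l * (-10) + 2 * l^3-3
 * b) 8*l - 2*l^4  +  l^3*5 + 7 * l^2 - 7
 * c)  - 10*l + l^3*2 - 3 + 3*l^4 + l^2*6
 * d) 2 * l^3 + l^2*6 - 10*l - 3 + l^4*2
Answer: c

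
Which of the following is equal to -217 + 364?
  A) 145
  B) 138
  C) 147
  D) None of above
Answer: C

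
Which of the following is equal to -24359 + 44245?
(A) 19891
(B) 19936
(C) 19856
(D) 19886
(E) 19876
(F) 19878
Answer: D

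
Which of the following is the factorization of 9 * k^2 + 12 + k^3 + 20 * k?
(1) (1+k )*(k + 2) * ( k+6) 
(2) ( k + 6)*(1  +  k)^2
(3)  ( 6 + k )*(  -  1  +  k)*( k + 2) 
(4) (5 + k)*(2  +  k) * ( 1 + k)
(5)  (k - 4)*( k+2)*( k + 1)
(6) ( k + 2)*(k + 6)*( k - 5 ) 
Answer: 1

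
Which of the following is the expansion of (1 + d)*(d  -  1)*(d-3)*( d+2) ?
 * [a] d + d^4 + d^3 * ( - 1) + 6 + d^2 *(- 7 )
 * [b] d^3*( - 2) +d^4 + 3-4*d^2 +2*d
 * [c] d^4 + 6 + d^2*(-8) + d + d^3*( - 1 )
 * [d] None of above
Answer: a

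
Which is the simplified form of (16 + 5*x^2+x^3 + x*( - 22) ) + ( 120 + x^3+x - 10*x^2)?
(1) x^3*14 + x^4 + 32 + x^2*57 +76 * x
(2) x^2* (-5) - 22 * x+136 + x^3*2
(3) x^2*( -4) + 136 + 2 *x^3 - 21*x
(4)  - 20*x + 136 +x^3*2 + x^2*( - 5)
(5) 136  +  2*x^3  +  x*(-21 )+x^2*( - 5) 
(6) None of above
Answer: 5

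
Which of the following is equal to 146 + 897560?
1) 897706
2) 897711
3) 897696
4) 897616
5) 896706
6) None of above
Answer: 1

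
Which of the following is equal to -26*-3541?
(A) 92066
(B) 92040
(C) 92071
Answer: A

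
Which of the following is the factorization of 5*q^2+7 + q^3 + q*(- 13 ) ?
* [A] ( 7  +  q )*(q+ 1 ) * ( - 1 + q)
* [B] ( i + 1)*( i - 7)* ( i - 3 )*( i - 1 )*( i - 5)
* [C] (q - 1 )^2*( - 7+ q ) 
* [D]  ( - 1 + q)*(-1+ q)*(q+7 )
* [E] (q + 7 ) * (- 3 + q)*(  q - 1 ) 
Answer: D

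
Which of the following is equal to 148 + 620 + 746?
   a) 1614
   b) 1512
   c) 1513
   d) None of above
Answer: d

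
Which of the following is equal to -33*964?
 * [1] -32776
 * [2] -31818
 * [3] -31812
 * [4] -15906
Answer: 3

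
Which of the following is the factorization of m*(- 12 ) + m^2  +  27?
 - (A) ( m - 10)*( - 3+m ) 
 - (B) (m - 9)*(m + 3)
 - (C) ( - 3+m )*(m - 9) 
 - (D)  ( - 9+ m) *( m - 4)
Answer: C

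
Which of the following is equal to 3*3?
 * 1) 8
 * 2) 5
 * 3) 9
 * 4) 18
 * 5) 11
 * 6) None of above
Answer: 3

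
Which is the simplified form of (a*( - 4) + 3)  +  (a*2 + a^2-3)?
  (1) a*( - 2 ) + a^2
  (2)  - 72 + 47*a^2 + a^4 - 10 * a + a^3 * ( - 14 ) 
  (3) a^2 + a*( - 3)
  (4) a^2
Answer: 1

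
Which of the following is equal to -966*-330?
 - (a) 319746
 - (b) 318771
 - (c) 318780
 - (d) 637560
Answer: c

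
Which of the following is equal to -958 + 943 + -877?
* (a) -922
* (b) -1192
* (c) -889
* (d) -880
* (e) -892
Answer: e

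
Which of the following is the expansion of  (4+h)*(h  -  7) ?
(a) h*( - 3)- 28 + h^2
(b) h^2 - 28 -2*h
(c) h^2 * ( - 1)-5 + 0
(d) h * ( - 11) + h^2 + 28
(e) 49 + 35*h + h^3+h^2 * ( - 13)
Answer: a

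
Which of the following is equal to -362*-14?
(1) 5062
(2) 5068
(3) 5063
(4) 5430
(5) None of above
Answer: 2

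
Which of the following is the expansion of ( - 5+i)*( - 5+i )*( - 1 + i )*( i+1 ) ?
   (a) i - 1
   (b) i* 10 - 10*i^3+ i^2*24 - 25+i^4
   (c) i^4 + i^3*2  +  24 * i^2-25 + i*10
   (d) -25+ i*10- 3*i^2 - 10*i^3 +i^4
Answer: b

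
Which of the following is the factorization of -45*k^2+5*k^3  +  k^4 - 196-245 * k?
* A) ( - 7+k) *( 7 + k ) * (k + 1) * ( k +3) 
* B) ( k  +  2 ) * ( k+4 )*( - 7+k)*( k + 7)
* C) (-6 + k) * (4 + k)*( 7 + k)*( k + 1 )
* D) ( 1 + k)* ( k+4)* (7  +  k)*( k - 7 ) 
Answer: D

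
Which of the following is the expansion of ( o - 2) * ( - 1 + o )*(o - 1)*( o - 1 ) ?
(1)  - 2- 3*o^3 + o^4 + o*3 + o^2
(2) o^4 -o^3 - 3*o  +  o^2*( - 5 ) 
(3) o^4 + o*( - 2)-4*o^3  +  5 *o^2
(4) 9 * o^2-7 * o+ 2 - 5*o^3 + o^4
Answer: 4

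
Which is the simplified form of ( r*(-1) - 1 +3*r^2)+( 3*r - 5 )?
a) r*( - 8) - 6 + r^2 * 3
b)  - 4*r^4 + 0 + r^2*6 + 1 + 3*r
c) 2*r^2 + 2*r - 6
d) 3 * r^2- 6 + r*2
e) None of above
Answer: d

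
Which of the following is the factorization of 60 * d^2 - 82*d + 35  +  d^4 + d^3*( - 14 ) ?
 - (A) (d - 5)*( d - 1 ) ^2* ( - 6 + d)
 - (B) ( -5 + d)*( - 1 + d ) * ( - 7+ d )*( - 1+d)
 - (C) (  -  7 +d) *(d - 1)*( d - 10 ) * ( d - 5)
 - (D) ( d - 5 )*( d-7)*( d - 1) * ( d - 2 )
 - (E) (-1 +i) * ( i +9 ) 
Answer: B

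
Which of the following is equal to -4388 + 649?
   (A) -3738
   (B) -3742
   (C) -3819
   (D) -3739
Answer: D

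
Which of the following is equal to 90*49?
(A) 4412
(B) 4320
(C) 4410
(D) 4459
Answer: C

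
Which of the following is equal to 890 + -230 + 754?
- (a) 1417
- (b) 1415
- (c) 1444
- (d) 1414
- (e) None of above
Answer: d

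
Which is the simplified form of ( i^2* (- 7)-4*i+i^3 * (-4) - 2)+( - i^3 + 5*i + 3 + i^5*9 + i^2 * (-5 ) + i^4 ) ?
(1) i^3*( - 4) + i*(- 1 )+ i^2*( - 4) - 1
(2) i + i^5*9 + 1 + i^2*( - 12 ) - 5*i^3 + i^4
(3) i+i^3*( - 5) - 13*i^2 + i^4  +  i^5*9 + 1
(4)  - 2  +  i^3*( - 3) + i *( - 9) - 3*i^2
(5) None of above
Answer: 2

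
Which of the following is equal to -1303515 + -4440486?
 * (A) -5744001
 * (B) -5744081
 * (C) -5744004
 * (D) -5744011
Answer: A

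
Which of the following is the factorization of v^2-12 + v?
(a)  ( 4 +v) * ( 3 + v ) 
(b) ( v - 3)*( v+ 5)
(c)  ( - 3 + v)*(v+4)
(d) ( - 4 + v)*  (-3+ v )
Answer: c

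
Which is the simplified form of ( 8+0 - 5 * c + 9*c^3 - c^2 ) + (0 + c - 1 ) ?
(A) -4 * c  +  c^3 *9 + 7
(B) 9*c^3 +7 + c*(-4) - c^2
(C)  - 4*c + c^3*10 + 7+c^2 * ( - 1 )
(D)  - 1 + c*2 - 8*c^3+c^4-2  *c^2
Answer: B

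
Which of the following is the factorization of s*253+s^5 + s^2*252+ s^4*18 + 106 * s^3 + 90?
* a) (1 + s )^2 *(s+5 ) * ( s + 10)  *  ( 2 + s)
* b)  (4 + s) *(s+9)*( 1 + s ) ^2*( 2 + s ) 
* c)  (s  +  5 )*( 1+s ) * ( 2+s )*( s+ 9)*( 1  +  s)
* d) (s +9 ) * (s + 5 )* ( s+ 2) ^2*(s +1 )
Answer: c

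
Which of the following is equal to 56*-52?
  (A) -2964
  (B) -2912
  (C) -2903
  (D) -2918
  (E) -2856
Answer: B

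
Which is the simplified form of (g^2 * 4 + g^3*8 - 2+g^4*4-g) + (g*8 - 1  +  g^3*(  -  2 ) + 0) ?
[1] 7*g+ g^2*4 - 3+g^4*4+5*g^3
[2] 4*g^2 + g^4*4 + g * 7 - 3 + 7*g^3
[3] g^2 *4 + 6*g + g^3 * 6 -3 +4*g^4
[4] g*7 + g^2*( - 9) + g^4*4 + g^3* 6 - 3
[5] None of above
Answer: 5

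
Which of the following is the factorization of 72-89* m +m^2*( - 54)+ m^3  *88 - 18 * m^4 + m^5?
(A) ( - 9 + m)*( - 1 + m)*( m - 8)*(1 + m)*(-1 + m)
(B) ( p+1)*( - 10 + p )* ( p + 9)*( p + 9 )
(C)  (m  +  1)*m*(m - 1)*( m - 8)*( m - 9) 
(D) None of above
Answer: A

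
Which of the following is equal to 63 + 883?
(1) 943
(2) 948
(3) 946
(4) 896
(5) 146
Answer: 3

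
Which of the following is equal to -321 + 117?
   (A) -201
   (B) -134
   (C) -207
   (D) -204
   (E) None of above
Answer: D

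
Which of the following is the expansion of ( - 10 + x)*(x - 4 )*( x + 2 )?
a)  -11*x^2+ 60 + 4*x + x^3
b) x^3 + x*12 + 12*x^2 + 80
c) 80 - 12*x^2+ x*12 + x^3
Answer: c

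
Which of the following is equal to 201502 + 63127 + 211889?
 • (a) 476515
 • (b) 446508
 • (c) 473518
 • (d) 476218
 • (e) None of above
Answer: e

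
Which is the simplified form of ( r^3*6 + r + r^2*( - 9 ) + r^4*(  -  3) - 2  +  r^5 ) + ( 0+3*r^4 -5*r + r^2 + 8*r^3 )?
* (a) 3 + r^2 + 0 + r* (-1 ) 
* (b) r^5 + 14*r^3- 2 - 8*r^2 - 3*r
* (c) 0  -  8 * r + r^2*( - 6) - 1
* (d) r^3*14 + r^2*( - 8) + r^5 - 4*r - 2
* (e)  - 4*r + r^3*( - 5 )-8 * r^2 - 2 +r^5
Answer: d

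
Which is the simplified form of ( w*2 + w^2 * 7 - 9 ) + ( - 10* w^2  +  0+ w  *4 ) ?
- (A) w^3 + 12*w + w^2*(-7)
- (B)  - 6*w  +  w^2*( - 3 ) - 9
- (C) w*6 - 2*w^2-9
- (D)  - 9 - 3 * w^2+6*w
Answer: D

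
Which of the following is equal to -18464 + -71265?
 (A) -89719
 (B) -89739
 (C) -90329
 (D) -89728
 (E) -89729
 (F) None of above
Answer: E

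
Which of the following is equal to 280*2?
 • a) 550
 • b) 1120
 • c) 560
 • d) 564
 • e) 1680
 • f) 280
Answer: c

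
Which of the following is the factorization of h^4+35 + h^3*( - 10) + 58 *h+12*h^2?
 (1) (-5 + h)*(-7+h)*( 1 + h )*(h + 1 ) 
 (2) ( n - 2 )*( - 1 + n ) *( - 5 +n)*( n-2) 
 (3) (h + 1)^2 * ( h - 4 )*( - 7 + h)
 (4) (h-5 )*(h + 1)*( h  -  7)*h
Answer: 1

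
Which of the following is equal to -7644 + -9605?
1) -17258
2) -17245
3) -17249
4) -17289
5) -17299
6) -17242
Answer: 3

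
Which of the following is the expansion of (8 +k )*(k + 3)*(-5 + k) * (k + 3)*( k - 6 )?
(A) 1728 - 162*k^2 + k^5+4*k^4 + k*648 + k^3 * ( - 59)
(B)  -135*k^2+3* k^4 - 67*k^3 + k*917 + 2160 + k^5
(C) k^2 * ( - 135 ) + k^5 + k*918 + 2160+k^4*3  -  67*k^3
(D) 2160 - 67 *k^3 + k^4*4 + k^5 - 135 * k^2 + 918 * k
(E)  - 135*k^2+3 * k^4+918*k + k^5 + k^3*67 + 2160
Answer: C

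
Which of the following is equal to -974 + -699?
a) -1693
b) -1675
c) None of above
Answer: c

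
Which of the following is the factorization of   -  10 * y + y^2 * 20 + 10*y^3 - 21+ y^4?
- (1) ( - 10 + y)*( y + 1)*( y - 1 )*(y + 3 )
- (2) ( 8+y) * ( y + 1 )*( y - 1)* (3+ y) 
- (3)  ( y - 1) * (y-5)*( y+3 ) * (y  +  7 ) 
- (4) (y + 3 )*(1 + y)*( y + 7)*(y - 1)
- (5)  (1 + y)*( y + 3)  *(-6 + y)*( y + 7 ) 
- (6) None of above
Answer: 4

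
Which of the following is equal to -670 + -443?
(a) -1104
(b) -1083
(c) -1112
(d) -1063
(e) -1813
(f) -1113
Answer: f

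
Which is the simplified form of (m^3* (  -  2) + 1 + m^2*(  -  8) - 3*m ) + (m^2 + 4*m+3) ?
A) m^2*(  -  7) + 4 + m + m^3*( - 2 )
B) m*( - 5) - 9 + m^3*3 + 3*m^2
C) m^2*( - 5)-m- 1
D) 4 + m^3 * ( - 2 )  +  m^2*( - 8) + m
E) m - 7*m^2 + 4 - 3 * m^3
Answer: A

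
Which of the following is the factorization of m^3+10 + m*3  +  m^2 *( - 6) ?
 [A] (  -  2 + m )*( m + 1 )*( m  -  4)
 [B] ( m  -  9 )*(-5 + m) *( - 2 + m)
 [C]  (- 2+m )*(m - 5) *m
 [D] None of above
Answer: D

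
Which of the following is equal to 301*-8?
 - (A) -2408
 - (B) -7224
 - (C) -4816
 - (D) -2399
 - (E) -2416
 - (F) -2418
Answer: A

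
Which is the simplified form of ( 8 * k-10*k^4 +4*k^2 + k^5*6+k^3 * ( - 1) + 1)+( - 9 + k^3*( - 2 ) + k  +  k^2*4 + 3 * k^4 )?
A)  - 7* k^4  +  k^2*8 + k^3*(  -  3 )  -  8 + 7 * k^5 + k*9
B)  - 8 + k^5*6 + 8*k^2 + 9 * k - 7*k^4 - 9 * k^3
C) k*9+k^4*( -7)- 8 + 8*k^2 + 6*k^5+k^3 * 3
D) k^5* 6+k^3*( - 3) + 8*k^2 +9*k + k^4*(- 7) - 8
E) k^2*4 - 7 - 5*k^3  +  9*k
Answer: D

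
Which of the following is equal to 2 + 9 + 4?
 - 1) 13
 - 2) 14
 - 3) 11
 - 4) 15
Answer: 4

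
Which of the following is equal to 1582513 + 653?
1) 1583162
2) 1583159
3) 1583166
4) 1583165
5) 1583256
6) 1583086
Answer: 3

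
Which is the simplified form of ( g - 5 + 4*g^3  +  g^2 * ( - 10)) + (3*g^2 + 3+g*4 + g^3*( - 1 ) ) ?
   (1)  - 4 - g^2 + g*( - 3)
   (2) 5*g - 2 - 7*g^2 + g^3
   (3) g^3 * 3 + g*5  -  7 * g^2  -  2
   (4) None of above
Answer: 3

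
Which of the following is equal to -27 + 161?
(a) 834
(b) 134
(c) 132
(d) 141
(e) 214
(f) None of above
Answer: b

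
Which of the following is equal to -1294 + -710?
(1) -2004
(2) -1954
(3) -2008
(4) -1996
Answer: 1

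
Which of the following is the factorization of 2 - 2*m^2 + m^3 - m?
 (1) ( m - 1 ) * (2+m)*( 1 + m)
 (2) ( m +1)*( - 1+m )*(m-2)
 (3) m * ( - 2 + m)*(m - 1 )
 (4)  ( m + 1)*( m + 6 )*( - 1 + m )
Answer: 2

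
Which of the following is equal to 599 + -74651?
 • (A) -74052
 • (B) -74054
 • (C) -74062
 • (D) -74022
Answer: A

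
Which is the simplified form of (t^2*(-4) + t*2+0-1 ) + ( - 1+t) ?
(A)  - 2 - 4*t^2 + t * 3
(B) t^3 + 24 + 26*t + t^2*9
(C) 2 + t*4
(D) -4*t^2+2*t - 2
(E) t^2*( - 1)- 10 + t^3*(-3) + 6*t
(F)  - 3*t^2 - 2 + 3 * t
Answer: A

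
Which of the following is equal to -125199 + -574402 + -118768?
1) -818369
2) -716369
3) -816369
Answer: 1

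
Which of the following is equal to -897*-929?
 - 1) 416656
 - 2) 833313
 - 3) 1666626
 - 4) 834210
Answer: 2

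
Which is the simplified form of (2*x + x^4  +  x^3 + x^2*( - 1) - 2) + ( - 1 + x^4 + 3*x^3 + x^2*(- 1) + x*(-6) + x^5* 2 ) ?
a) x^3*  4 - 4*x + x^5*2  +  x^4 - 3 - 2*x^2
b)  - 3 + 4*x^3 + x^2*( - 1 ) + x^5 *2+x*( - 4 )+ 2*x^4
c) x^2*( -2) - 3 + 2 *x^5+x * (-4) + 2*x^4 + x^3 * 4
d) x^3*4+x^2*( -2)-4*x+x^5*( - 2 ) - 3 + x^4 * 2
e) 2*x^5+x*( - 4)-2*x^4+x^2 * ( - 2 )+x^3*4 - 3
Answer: c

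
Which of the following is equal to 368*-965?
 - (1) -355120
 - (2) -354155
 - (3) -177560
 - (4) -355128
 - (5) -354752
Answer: 1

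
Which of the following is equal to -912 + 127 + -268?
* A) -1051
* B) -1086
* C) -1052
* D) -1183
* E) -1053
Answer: E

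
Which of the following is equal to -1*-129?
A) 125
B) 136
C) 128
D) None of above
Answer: D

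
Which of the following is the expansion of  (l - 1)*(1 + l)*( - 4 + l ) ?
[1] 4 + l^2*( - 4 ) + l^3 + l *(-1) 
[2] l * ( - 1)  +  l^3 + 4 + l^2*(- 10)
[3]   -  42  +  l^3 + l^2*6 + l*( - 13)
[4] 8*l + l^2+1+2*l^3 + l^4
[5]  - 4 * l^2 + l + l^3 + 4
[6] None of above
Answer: 1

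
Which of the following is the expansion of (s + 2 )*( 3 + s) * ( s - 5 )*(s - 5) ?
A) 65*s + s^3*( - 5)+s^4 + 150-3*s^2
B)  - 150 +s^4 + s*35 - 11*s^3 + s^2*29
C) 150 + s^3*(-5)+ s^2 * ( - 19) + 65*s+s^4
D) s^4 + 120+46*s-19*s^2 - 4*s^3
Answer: C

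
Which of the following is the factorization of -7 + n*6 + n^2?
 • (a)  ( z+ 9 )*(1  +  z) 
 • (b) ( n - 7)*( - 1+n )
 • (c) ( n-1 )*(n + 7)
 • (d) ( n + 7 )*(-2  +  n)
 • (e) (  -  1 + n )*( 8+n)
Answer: c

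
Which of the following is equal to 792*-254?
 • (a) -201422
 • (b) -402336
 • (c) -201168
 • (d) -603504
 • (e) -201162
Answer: c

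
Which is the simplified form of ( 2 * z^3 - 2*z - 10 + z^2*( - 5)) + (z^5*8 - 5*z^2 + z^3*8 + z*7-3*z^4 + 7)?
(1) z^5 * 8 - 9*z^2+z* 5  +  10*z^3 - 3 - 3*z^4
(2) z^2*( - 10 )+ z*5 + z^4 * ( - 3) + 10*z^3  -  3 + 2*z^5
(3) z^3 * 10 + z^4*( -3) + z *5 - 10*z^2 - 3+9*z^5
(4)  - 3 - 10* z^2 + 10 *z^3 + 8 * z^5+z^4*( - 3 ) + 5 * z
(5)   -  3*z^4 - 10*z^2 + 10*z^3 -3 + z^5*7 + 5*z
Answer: 4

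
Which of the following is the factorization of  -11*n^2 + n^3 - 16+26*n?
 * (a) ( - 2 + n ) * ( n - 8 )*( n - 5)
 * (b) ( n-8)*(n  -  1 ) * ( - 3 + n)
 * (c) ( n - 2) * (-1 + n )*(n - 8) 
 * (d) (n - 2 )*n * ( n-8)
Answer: c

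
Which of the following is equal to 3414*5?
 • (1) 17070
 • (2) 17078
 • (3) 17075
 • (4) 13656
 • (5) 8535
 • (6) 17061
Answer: 1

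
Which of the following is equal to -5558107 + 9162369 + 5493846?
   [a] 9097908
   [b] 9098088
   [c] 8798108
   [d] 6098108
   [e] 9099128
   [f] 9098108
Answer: f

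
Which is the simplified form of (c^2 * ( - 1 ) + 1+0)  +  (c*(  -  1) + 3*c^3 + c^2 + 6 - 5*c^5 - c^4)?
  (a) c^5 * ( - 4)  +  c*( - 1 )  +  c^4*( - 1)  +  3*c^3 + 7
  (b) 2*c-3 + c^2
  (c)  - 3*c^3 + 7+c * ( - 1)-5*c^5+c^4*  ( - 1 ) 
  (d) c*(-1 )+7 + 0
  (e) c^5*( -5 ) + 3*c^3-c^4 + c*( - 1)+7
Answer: e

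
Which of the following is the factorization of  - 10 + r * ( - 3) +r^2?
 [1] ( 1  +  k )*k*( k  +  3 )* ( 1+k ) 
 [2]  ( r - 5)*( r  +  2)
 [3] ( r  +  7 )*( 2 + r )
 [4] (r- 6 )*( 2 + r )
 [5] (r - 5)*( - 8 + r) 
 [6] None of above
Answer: 2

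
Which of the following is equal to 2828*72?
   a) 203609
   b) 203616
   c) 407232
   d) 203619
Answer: b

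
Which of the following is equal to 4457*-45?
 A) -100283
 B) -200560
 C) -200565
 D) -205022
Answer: C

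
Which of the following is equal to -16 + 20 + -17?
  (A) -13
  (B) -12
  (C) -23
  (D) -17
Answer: A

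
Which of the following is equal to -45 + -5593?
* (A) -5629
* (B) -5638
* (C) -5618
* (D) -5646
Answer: B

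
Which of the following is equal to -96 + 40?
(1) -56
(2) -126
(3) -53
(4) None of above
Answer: 1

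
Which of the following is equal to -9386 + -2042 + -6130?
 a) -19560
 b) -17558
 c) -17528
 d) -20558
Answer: b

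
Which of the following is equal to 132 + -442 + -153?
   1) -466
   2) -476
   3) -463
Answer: 3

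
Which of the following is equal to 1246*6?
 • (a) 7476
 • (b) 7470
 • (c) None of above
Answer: a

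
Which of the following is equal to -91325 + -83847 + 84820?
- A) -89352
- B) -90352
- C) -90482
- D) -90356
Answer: B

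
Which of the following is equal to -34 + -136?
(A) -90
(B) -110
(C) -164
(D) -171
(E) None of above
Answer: E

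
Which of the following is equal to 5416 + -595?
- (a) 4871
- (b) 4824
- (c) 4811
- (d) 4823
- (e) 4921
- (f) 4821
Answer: f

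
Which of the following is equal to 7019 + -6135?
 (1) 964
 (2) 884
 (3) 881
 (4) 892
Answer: 2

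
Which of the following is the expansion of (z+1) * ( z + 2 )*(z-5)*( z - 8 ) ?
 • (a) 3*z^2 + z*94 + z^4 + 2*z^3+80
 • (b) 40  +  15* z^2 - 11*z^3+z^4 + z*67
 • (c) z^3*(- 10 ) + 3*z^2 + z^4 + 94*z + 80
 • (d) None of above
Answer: c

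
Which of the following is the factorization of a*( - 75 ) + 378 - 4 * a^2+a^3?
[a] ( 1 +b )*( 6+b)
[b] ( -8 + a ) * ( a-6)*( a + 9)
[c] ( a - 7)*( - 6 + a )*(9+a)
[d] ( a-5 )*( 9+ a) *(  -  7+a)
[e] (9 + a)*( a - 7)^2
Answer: c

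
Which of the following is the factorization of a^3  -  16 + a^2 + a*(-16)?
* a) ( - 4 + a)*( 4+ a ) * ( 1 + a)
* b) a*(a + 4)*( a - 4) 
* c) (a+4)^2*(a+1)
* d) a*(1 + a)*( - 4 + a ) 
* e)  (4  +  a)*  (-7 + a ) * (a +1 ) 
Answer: a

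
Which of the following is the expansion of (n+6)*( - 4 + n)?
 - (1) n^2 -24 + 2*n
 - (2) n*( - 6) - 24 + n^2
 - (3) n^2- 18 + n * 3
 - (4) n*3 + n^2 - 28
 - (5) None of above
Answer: 1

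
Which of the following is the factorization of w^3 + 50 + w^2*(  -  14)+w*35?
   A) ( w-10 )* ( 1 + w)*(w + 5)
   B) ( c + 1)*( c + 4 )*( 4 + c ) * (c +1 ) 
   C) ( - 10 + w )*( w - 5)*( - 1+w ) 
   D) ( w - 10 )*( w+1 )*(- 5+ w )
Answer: D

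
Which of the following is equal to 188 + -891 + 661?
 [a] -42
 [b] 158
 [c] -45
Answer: a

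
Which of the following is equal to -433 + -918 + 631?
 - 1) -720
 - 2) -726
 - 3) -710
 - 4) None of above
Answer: 1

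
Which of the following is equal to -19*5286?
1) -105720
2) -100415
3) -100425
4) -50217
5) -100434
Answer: 5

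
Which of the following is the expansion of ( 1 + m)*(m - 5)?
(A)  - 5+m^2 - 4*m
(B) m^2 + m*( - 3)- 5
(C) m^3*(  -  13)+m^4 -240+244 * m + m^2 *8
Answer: A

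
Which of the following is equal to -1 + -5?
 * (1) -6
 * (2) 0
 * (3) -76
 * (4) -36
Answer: 1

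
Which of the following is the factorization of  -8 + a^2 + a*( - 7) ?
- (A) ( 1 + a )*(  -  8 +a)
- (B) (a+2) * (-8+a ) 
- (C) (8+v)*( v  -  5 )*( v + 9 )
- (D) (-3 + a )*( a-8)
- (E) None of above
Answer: A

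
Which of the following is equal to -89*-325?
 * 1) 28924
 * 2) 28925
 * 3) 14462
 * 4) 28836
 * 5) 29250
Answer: 2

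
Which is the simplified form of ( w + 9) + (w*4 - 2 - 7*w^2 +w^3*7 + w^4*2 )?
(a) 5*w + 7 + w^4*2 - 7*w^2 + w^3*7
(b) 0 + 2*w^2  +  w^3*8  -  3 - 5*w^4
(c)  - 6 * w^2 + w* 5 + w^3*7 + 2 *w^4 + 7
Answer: a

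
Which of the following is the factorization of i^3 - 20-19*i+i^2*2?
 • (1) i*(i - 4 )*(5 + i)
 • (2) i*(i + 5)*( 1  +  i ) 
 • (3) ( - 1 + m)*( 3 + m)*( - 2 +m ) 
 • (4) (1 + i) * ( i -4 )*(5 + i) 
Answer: 4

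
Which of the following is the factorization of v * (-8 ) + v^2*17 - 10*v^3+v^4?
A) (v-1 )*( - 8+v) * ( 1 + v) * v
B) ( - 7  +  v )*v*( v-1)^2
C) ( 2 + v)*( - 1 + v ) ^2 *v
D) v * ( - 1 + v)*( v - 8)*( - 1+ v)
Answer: D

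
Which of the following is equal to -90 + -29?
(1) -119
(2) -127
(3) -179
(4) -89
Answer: 1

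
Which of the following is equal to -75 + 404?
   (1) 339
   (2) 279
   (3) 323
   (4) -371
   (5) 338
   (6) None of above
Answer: 6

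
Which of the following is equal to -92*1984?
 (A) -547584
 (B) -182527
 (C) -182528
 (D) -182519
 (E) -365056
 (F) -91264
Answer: C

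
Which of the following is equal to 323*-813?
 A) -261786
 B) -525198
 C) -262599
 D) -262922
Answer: C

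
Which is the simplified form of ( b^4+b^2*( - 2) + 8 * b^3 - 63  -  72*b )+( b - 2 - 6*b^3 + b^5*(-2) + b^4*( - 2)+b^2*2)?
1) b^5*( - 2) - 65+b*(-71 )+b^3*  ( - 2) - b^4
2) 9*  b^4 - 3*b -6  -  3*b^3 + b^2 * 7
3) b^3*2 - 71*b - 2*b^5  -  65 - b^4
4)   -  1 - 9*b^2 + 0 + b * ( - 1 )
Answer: 3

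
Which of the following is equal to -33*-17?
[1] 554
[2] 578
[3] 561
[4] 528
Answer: 3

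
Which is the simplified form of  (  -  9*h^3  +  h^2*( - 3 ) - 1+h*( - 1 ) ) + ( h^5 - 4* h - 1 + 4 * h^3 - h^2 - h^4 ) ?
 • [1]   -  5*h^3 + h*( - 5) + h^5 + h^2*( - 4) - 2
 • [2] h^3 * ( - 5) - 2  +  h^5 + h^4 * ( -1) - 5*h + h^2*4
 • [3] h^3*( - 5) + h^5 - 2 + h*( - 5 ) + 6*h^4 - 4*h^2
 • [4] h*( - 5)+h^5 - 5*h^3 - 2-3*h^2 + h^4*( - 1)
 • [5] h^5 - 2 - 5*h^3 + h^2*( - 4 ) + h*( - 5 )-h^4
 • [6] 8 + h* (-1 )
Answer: 5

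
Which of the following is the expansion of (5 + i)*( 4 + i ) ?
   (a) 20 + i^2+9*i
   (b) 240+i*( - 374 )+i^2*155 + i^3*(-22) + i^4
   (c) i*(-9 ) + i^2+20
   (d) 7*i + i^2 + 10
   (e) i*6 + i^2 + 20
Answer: a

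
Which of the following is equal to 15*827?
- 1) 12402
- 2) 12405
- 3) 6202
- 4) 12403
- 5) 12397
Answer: 2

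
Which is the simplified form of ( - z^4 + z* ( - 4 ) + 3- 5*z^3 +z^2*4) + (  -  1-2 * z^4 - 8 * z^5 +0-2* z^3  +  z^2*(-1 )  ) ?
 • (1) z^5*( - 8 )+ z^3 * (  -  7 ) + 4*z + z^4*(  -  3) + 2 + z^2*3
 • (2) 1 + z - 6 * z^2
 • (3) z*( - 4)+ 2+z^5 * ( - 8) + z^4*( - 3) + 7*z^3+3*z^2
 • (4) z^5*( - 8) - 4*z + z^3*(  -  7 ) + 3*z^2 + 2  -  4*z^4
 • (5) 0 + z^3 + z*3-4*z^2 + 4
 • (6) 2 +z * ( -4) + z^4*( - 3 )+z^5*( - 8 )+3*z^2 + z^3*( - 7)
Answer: 6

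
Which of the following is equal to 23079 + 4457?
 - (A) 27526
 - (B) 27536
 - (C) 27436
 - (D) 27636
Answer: B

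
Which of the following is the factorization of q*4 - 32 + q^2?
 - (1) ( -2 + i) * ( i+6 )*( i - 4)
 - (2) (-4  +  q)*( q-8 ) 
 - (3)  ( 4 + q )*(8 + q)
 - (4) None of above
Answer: 4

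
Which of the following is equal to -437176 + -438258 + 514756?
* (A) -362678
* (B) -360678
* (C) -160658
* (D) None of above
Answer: B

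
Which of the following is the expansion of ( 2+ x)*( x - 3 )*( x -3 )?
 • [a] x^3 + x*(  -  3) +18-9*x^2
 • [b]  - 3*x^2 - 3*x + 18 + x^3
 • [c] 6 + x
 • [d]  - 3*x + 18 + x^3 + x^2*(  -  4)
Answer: d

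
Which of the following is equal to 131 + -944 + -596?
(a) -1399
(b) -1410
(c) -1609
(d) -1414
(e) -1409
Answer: e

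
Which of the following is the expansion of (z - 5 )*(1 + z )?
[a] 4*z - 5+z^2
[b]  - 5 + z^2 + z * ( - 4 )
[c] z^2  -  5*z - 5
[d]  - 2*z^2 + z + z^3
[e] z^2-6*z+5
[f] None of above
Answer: b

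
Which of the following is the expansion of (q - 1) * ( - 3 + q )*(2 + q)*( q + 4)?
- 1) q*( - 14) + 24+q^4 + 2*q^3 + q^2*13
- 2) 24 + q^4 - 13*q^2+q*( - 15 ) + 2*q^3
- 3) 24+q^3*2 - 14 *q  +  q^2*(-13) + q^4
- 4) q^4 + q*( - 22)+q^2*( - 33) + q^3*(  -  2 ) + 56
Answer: 3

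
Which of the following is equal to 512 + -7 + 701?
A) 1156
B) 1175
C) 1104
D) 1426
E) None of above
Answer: E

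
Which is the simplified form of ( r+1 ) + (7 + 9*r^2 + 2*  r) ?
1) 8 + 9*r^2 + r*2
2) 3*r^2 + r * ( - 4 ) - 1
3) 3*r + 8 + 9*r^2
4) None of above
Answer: 3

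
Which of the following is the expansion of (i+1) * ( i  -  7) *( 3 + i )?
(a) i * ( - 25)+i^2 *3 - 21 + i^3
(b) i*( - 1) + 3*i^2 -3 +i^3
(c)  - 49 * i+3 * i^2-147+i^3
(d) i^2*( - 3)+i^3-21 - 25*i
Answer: d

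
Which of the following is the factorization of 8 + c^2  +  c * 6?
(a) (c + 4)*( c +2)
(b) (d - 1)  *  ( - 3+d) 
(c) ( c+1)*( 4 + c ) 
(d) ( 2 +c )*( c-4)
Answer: a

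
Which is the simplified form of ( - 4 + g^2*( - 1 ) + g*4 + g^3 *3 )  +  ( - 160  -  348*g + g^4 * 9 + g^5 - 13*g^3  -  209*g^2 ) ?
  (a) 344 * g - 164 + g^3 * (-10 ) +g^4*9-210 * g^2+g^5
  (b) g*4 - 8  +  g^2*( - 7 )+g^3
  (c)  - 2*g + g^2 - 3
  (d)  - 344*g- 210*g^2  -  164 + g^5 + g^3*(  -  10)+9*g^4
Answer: d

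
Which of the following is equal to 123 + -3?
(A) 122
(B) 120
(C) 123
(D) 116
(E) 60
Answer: B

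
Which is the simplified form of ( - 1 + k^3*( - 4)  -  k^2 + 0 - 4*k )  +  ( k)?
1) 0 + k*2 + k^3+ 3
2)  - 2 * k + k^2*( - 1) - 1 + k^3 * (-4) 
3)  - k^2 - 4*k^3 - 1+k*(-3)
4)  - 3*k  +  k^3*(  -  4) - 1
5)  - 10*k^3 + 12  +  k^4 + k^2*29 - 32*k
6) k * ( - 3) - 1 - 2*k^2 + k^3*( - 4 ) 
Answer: 3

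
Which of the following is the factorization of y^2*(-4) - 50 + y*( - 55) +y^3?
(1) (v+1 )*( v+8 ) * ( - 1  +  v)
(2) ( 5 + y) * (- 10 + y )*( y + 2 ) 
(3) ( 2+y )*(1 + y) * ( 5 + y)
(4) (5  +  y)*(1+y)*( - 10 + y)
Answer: 4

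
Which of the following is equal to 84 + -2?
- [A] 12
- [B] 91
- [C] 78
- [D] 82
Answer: D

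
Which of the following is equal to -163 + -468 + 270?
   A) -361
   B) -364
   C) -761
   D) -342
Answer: A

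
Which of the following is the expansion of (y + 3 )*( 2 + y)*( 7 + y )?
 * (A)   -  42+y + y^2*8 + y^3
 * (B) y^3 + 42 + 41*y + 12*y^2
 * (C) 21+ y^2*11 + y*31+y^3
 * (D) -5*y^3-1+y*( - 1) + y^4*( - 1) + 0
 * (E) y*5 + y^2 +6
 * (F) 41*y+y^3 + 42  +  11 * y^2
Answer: B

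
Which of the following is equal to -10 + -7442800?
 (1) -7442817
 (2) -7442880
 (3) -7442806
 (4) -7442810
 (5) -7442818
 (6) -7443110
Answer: 4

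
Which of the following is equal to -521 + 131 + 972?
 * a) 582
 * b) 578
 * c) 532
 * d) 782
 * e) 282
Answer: a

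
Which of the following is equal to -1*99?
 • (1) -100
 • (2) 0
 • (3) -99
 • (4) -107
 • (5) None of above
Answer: 3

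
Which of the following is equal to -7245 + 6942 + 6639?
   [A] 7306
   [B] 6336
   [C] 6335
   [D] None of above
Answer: B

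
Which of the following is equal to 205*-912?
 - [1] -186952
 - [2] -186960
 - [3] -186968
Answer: 2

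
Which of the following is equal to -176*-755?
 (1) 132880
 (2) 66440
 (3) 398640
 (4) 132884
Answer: 1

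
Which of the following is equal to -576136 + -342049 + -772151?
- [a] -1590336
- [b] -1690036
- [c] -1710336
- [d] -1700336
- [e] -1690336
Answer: e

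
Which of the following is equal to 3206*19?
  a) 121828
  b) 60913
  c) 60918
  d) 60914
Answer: d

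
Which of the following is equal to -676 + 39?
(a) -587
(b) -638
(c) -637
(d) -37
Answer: c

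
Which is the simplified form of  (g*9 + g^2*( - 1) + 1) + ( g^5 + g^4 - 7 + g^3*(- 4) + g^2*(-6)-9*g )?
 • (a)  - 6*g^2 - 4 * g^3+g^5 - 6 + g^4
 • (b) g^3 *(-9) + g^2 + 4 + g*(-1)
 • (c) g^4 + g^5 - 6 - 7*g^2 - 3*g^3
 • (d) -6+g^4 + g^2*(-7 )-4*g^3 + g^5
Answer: d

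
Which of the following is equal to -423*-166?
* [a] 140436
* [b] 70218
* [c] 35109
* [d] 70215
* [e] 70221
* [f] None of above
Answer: b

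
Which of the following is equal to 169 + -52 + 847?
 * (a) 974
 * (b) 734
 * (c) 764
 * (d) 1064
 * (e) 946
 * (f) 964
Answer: f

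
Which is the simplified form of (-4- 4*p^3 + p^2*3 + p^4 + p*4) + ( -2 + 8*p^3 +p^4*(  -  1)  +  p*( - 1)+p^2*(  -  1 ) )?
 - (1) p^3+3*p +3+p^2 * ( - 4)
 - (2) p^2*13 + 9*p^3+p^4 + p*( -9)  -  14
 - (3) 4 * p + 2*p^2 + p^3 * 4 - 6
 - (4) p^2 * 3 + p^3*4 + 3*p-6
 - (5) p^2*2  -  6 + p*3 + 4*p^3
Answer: 5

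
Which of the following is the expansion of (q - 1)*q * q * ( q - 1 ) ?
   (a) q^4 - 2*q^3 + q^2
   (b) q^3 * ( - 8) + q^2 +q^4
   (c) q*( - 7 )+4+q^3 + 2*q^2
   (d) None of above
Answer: a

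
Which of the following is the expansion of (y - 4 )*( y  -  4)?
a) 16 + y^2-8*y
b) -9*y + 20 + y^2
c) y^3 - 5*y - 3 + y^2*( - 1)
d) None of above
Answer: a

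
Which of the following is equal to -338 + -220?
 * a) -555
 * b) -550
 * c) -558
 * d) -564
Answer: c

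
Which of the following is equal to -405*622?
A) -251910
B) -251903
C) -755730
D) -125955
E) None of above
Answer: A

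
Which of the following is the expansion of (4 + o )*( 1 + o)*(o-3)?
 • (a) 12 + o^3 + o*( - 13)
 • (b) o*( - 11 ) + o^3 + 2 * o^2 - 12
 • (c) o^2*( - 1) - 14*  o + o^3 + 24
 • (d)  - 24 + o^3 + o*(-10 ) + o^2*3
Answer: b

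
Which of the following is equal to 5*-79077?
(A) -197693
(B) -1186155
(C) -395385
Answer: C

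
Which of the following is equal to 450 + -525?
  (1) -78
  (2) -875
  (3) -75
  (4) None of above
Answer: 3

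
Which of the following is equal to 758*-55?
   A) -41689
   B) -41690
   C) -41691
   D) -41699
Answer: B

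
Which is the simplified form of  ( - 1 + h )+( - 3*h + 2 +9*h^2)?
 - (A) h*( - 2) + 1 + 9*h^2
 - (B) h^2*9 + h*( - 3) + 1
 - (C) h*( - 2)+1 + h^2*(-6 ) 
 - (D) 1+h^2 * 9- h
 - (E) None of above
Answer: A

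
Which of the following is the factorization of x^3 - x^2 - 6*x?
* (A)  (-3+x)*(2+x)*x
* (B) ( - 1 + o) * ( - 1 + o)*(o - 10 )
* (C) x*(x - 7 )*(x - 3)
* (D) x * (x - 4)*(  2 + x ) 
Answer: A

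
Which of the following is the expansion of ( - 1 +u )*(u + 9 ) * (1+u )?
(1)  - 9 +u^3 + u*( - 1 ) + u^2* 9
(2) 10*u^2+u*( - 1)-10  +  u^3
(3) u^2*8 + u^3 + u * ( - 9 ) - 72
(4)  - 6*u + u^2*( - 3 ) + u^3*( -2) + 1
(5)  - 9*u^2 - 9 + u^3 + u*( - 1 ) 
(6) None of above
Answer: 1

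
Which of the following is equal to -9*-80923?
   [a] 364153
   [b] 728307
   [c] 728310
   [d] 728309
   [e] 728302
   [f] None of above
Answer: b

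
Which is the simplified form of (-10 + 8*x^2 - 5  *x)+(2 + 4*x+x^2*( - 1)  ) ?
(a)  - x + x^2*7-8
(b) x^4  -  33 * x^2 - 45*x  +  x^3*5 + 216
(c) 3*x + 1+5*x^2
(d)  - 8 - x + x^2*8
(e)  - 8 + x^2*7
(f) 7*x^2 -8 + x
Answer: a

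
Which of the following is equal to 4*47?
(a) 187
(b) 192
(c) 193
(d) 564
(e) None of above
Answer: e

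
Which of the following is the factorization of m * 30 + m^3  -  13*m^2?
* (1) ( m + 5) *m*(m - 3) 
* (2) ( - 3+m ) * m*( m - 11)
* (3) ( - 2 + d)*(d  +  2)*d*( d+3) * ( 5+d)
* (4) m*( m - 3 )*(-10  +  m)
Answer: 4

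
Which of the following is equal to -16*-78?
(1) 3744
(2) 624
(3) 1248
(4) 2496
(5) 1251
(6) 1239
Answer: 3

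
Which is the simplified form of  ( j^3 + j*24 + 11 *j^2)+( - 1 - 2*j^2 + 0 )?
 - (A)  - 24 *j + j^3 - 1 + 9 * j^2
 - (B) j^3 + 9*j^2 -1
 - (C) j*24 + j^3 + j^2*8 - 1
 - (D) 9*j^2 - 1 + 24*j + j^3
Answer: D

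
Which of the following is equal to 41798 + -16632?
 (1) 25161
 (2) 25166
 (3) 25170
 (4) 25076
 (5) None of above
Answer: 2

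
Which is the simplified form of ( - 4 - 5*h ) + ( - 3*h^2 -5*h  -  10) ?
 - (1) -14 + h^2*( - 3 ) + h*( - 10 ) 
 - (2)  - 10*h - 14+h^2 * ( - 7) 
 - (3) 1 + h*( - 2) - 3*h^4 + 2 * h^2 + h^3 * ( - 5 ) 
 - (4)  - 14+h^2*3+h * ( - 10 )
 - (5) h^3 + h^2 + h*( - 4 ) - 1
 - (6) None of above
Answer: 1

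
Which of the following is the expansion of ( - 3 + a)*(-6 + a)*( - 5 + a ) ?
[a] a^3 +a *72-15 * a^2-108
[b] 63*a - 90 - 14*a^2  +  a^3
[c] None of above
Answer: b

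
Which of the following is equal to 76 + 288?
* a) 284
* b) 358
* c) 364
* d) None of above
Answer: c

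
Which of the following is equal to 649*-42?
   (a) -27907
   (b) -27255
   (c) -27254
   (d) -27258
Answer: d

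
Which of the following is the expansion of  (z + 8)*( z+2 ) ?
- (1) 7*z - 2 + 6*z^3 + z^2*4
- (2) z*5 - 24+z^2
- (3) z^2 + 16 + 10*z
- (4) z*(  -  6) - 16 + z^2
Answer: 3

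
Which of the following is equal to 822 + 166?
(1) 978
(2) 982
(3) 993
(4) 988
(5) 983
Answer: 4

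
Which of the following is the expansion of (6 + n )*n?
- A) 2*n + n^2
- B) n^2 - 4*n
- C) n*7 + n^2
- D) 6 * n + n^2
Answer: D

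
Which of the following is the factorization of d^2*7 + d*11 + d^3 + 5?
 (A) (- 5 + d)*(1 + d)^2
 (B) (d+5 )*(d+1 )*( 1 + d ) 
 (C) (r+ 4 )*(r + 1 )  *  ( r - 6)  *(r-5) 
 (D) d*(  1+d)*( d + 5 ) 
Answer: B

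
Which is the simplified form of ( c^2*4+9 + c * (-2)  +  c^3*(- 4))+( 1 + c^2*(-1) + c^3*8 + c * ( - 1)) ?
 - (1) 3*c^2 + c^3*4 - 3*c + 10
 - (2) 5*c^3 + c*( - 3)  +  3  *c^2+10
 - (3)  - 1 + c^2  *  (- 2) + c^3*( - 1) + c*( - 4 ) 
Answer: 1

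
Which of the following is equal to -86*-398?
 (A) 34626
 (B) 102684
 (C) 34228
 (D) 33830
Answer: C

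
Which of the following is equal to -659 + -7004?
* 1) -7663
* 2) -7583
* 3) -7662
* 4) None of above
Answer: 1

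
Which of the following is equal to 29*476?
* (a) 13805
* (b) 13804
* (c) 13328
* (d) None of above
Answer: b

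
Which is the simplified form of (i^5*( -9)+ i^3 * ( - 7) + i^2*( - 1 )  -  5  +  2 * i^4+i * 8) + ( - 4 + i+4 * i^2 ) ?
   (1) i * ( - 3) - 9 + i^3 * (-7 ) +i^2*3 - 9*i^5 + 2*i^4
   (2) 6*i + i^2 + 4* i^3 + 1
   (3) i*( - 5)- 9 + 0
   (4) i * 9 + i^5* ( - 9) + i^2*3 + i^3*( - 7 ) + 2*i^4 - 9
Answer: 4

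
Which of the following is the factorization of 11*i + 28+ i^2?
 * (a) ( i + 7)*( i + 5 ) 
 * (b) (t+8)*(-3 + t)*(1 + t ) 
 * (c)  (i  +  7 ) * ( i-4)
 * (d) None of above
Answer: d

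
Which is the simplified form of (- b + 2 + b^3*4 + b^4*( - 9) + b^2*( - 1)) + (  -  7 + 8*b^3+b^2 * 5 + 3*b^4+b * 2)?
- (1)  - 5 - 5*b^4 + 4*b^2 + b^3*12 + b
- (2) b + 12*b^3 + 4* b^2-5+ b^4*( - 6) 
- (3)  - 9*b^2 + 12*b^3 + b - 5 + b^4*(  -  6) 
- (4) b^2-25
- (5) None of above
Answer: 2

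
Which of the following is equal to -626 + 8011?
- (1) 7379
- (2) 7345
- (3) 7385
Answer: 3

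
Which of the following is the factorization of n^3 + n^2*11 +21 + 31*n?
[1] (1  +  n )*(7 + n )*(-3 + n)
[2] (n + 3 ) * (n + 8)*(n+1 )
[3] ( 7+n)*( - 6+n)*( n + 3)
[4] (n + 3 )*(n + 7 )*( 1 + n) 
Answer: 4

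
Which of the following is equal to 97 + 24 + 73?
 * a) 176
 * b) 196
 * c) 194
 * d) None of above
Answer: c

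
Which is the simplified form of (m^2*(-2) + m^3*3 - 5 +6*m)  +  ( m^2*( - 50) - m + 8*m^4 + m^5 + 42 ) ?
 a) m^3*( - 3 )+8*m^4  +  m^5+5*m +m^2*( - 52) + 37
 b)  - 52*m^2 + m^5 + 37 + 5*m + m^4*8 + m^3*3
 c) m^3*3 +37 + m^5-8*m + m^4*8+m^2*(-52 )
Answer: b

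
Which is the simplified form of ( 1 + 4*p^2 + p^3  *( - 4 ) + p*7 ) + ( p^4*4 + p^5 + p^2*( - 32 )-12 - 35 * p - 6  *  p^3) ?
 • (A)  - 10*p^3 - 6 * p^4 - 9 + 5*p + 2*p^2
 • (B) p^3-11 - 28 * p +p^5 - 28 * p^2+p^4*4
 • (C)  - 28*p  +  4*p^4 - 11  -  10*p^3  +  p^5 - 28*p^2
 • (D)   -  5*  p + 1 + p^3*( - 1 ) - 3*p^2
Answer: C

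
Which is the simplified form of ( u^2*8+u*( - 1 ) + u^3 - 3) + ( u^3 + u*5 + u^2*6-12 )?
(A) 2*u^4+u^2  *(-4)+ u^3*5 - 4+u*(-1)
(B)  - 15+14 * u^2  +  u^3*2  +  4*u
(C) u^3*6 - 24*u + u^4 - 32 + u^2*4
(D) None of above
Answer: B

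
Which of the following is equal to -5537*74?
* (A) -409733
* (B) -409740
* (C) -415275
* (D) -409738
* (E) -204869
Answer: D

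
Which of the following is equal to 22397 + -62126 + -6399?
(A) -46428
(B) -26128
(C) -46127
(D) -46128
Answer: D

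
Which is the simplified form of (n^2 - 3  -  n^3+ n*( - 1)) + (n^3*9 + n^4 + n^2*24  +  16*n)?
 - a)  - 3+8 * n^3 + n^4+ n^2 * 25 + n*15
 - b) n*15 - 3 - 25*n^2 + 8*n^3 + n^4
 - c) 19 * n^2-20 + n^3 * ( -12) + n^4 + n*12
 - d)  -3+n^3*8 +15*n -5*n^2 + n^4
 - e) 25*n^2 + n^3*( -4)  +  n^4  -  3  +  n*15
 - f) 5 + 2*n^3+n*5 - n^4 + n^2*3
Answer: a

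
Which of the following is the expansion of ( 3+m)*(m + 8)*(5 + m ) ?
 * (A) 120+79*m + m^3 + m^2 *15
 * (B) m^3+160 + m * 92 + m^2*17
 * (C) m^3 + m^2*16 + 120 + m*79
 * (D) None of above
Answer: C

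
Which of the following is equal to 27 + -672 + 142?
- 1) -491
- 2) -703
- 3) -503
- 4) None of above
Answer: 3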